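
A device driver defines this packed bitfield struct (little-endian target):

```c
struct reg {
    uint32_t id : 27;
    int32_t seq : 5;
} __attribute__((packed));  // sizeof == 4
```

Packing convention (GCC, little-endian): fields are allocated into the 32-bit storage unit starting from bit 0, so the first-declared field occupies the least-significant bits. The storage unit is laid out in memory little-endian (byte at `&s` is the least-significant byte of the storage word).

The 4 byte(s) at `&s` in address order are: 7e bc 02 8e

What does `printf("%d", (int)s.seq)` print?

-15

[0]=0x7e [1]=0xbc [2]=0x02 [3]=0x8e (little-endian) → word 0x8e02bc7e
id [0+:27] = (word>>0) & 0x7ffffff = 100842622
seq [27+:5] = (word>>27) & 0x1f = 17  ←
seq signed 5b, MSB=1: 17 - 32 = -15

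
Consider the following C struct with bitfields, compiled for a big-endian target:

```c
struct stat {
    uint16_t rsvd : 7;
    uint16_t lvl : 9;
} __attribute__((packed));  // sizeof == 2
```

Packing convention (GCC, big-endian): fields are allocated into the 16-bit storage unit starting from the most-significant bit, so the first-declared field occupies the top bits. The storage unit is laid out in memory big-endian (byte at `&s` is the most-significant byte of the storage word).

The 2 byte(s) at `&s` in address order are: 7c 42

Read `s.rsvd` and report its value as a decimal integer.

62

[0]=0x7c [1]=0x42 (big-endian) → word 0x7c42
rsvd [9+:7] = (word>>9) & 0x7f = 62  ←
lvl [0+:9] = (word>>0) & 0x1ff = 66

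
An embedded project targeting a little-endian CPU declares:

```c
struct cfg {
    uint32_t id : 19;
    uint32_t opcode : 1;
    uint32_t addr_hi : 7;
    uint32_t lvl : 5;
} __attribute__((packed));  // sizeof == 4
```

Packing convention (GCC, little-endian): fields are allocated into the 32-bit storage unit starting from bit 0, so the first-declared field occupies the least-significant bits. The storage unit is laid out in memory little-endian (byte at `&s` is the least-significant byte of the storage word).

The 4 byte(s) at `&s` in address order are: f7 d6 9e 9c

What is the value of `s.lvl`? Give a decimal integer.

[0]=0xf7 [1]=0xd6 [2]=0x9e [3]=0x9c (little-endian) → word 0x9c9ed6f7
id:19 @ bit 0 → (0x9c9ed6f7>>0)&0x7ffff = 0x6d6f7
opcode:1 @ bit 19 → (0x9c9ed6f7>>19)&0x1 = 0x1
addr_hi:7 @ bit 20 → (0x9c9ed6f7>>20)&0x7f = 0x49
lvl:5 @ bit 27 → (0x9c9ed6f7>>27)&0x1f = 0x13  ←

19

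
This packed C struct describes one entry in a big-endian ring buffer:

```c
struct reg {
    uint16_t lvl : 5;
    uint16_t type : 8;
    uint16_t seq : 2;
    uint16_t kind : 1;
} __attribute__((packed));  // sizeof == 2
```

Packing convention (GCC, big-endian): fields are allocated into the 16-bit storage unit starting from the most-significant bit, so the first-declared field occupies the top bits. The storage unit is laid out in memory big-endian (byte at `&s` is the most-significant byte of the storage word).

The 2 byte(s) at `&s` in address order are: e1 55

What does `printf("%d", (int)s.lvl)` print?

[0]=0xe1 [1]=0x55 (big-endian) → word 0xe155
lvl:5 @ bit 11 → (0xe155>>11)&0x1f = 0x1c  ←
type:8 @ bit 3 → (0xe155>>3)&0xff = 0x2a
seq:2 @ bit 1 → (0xe155>>1)&0x3 = 0x2
kind:1 @ bit 0 → (0xe155>>0)&0x1 = 0x1

28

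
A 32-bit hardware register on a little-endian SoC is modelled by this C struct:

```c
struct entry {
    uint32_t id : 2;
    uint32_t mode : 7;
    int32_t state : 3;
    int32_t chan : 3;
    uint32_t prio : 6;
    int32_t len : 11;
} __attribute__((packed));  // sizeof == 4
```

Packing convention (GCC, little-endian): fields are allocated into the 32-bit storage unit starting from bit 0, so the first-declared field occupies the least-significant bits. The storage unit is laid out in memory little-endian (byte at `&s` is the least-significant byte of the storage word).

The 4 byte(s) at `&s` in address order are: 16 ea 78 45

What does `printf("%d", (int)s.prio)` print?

[0]=0x16 [1]=0xea [2]=0x78 [3]=0x45 (little-endian) → word 0x4578ea16
id:2 @ bit 0 → (0x4578ea16>>0)&0x3 = 0x2
mode:7 @ bit 2 → (0x4578ea16>>2)&0x7f = 0x5
state:3 @ bit 9 → (0x4578ea16>>9)&0x7 = 0x5
chan:3 @ bit 12 → (0x4578ea16>>12)&0x7 = 0x6
prio:6 @ bit 15 → (0x4578ea16>>15)&0x3f = 0x31  ←
len:11 @ bit 21 → (0x4578ea16>>21)&0x7ff = 0x22b

49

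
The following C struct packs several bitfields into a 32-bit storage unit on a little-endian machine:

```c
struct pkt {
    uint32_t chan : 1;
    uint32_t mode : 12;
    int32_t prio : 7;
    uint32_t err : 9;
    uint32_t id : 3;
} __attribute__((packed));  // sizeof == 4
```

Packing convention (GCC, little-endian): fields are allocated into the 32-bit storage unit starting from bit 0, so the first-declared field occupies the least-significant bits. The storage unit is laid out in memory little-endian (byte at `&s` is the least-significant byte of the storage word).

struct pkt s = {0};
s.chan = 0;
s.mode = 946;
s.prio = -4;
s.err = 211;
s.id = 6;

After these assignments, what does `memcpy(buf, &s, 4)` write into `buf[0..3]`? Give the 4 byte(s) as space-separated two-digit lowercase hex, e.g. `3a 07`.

64 87 3f cd

chan:1 = 0 → 0x0 << 0 → word 0x00000000
mode:12 = 946 → 0x3b2 << 1 → word 0x00000764
prio:7 = -4 → 0x7c << 13 → word 0x000f8764
err:9 = 211 → 0xd3 << 20 → word 0x0d3f8764
id:3 = 6 → 0x6 << 29 → word 0xcd3f8764
word = 0xcd3f8764 → little-endian bytes:
  [0]=0x64  [1]=0x87  [2]=0x3f  [3]=0xcd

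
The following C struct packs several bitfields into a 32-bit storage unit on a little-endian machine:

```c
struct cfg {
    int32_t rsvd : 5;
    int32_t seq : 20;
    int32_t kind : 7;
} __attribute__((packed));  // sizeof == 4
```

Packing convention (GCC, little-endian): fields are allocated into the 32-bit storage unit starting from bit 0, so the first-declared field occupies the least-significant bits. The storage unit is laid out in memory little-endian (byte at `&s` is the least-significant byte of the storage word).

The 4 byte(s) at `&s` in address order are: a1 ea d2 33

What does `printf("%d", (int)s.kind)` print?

[0]=0xa1 [1]=0xea [2]=0xd2 [3]=0x33 (little-endian) → word 0x33d2eaa1
rsvd [0+:5] = (word>>0) & 0x1f = 1
seq [5+:20] = (word>>5) & 0xfffff = 956245
kind [25+:7] = (word>>25) & 0x7f = 25  ←
kind signed 7b, MSB=0: value = 25

25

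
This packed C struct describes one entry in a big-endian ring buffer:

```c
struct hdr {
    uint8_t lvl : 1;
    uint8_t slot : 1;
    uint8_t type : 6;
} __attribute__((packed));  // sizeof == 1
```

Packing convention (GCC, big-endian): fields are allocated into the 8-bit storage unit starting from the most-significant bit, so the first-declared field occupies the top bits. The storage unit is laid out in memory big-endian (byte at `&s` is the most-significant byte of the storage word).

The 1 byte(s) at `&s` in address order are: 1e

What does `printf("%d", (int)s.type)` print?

30

[0]=0x1e (big-endian) → word 0x1e
lvl [7+:1] = (word>>7) & 0x1 = 0
slot [6+:1] = (word>>6) & 0x1 = 0
type [0+:6] = (word>>0) & 0x3f = 30  ←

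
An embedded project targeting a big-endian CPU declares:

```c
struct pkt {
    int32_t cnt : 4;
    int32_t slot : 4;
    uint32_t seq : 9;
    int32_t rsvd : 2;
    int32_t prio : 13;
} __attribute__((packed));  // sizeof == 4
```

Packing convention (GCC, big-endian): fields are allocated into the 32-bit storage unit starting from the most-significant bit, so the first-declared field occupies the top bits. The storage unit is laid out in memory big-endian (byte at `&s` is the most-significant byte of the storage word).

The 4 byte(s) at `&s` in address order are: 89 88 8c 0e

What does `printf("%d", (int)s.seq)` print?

[0]=0x89 [1]=0x88 [2]=0x8c [3]=0x0e (big-endian) → word 0x89888c0e
cnt:4 @ bit 28 → (0x89888c0e>>28)&0xf = 0x8
slot:4 @ bit 24 → (0x89888c0e>>24)&0xf = 0x9
seq:9 @ bit 15 → (0x89888c0e>>15)&0x1ff = 0x111  ←
rsvd:2 @ bit 13 → (0x89888c0e>>13)&0x3 = 0x0
prio:13 @ bit 0 → (0x89888c0e>>0)&0x1fff = 0xc0e

273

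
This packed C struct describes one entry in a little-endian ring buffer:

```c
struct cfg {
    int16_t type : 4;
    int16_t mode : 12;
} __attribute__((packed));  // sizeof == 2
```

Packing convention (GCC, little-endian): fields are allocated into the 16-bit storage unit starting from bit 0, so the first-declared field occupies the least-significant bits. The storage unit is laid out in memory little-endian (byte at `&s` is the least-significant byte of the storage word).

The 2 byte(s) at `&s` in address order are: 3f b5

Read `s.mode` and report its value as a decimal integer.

-1197

[0]=0x3f [1]=0xb5 (little-endian) → word 0xb53f
type:4 @ bit 0 → (0xb53f>>0)&0xf = 0xf
mode:12 @ bit 4 → (0xb53f>>4)&0xfff = 0xb53  ←
mode signed 12b, MSB=1: 2899 - 4096 = -1197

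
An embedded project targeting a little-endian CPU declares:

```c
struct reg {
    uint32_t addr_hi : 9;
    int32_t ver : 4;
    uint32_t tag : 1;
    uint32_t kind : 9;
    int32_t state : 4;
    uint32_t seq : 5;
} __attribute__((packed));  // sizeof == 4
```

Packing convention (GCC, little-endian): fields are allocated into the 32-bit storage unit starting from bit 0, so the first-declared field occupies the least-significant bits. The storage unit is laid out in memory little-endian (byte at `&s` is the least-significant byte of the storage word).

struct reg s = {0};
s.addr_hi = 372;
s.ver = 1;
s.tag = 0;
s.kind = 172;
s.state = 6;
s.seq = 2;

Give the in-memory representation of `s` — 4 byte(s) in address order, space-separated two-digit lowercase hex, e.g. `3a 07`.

74 03 2b 13

addr_hi:9 = 372 → 0x174 << 0 → word 0x00000174
ver:4 = 1 → 0x1 << 9 → word 0x00000374
tag:1 = 0 → 0x0 << 13 → word 0x00000374
kind:9 = 172 → 0xac << 14 → word 0x002b0374
state:4 = 6 → 0x6 << 23 → word 0x032b0374
seq:5 = 2 → 0x2 << 27 → word 0x132b0374
word = 0x132b0374 → little-endian bytes:
  [0]=0x74  [1]=0x03  [2]=0x2b  [3]=0x13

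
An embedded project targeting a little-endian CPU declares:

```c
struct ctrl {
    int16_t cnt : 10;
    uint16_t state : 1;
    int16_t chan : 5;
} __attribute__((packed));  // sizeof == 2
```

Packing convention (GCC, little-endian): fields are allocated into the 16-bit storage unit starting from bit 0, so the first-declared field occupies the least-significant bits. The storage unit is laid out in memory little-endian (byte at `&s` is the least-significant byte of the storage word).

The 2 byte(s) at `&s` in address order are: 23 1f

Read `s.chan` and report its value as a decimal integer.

[0]=0x23 [1]=0x1f (little-endian) → word 0x1f23
cnt [0+:10] = (word>>0) & 0x3ff = 803
state [10+:1] = (word>>10) & 0x1 = 1
chan [11+:5] = (word>>11) & 0x1f = 3  ←
chan signed 5b, MSB=0: value = 3

3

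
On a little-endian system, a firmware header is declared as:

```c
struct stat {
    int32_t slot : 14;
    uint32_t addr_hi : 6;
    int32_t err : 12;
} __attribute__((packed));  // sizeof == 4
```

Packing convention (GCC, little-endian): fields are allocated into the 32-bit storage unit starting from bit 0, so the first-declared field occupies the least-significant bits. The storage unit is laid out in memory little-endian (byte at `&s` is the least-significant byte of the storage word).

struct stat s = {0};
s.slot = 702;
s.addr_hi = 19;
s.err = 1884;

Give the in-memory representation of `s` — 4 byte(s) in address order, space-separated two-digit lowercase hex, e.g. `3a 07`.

be c2 c4 75

slot:14 = 702 → 0x2be << 0 → word 0x000002be
addr_hi:6 = 19 → 0x13 << 14 → word 0x0004c2be
err:12 = 1884 → 0x75c << 20 → word 0x75c4c2be
word = 0x75c4c2be → little-endian bytes:
  [0]=0xbe  [1]=0xc2  [2]=0xc4  [3]=0x75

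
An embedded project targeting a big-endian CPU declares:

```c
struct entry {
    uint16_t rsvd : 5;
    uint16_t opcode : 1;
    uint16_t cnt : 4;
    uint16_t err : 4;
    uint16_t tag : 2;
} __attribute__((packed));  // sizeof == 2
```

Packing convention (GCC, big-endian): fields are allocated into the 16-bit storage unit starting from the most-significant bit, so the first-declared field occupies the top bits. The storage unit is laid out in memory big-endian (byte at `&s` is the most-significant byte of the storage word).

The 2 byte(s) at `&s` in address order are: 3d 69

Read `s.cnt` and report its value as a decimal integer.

5

[0]=0x3d [1]=0x69 (big-endian) → word 0x3d69
rsvd:5 @ bit 11 → (0x3d69>>11)&0x1f = 0x7
opcode:1 @ bit 10 → (0x3d69>>10)&0x1 = 0x1
cnt:4 @ bit 6 → (0x3d69>>6)&0xf = 0x5  ←
err:4 @ bit 2 → (0x3d69>>2)&0xf = 0xa
tag:2 @ bit 0 → (0x3d69>>0)&0x3 = 0x1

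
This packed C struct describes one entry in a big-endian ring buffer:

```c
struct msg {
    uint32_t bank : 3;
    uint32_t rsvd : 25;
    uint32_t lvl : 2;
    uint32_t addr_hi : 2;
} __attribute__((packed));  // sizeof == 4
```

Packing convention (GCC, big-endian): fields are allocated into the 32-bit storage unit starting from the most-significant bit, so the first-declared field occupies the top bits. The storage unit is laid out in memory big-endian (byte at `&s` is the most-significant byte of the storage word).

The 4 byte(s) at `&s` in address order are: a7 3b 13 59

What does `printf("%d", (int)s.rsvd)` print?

[0]=0xa7 [1]=0x3b [2]=0x13 [3]=0x59 (big-endian) → word 0xa73b1359
bank:3 @ bit 29 → (0xa73b1359>>29)&0x7 = 0x5
rsvd:25 @ bit 4 → (0xa73b1359>>4)&0x1ffffff = 0x73b135  ←
lvl:2 @ bit 2 → (0xa73b1359>>2)&0x3 = 0x2
addr_hi:2 @ bit 0 → (0xa73b1359>>0)&0x3 = 0x1

7582005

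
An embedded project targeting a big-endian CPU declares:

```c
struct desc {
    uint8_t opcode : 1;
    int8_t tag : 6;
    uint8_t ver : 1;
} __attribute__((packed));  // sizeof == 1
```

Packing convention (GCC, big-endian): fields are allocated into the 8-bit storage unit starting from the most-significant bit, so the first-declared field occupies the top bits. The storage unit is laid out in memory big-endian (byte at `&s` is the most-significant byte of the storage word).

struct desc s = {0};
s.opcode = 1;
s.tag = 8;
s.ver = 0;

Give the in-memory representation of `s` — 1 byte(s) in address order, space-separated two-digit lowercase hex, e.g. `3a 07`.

90

opcode:1 = 1 → 0x1 << 7 → word 0x80
tag:6 = 8 → 0x8 << 1 → word 0x90
ver:1 = 0 → 0x0 << 0 → word 0x90
word = 0x90 → big-endian bytes:
  [0]=0x90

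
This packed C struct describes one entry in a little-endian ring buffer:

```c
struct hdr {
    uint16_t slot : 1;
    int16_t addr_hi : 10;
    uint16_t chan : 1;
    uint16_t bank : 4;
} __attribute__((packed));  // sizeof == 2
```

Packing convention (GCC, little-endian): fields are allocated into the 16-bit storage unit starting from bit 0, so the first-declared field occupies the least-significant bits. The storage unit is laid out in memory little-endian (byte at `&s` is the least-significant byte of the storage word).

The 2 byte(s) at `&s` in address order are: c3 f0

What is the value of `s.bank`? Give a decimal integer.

[0]=0xc3 [1]=0xf0 (little-endian) → word 0xf0c3
slot [0+:1] = (word>>0) & 0x1 = 1
addr_hi [1+:10] = (word>>1) & 0x3ff = 97
chan [11+:1] = (word>>11) & 0x1 = 0
bank [12+:4] = (word>>12) & 0xf = 15  ←

15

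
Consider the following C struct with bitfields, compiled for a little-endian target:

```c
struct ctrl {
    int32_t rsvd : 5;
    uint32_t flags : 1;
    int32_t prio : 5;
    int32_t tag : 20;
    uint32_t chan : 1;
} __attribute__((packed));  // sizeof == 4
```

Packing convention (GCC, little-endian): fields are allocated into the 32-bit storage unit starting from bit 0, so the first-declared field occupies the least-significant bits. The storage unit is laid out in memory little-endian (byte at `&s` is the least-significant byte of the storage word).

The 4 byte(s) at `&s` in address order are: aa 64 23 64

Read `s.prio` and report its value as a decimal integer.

[0]=0xaa [1]=0x64 [2]=0x23 [3]=0x64 (little-endian) → word 0x642364aa
rsvd:5 @ bit 0 → (0x642364aa>>0)&0x1f = 0xa
flags:1 @ bit 5 → (0x642364aa>>5)&0x1 = 0x1
prio:5 @ bit 6 → (0x642364aa>>6)&0x1f = 0x12  ←
tag:20 @ bit 11 → (0x642364aa>>11)&0xfffff = 0xc846c
chan:1 @ bit 31 → (0x642364aa>>31)&0x1 = 0x0
prio signed 5b, MSB=1: 18 - 32 = -14

-14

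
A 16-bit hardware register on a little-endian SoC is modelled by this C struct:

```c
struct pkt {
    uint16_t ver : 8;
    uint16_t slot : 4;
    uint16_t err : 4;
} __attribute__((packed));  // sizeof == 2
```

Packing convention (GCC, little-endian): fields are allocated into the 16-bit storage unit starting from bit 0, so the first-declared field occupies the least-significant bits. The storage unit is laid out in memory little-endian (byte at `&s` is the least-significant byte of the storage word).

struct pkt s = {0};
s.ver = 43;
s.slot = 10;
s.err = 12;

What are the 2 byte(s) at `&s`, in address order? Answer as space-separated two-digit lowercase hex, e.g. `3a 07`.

ver:8 = 43 → 0x2b << 0 → word 0x002b
slot:4 = 10 → 0xa << 8 → word 0x0a2b
err:4 = 12 → 0xc << 12 → word 0xca2b
word = 0xca2b → little-endian bytes:
  [0]=0x2b  [1]=0xca

2b ca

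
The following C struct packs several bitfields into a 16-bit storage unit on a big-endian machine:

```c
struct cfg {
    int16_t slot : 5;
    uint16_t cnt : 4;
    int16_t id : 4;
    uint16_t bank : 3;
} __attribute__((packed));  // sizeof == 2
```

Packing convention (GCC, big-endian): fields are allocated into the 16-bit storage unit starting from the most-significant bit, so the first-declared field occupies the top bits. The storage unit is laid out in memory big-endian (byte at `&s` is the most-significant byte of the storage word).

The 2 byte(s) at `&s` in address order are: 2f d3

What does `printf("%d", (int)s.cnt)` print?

15

[0]=0x2f [1]=0xd3 (big-endian) → word 0x2fd3
slot [11+:5] = (word>>11) & 0x1f = 5
cnt [7+:4] = (word>>7) & 0xf = 15  ←
id [3+:4] = (word>>3) & 0xf = 10
bank [0+:3] = (word>>0) & 0x7 = 3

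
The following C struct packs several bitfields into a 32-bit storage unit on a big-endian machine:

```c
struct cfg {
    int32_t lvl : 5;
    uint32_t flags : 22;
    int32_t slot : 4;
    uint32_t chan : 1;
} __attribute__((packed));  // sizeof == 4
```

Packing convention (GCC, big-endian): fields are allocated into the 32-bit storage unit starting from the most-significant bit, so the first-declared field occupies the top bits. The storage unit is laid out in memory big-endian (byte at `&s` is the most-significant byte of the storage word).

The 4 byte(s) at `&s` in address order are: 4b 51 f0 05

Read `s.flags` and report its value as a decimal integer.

[0]=0x4b [1]=0x51 [2]=0xf0 [3]=0x05 (big-endian) → word 0x4b51f005
lvl [27+:5] = (word>>27) & 0x1f = 9
flags [5+:22] = (word>>5) & 0x3fffff = 1740672  ←
slot [1+:4] = (word>>1) & 0xf = 2
chan [0+:1] = (word>>0) & 0x1 = 1

1740672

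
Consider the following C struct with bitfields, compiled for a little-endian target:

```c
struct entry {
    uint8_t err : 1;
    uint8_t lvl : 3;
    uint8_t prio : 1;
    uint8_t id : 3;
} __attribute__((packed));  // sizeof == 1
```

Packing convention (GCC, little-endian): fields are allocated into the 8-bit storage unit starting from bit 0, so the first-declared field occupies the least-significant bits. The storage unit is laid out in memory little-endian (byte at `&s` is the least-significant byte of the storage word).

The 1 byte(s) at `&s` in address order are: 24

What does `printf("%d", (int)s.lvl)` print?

[0]=0x24 (little-endian) → word 0x24
err [0+:1] = (word>>0) & 0x1 = 0
lvl [1+:3] = (word>>1) & 0x7 = 2  ←
prio [4+:1] = (word>>4) & 0x1 = 0
id [5+:3] = (word>>5) & 0x7 = 1

2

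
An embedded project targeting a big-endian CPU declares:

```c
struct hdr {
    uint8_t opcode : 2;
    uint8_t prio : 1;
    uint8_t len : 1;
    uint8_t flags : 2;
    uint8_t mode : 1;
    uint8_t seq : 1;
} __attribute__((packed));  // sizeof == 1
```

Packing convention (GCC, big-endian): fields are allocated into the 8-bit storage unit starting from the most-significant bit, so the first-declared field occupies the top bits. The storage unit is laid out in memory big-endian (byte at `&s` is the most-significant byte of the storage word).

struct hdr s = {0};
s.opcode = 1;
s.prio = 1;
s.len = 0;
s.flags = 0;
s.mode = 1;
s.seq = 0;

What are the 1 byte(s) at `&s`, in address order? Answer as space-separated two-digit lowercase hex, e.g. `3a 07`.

62

[6+:2] opcode=1 & 0x3 = 0x1; word=0x40
[5+:1] prio=1 & 0x1 = 0x1; word=0x60
[4+:1] len=0 & 0x1 = 0x0; word=0x60
[2+:2] flags=0 & 0x3 = 0x0; word=0x60
[1+:1] mode=1 & 0x1 = 0x1; word=0x62
[0+:1] seq=0 & 0x1 = 0x0; word=0x62
word = 0x62 → big-endian bytes:
  [0]=0x62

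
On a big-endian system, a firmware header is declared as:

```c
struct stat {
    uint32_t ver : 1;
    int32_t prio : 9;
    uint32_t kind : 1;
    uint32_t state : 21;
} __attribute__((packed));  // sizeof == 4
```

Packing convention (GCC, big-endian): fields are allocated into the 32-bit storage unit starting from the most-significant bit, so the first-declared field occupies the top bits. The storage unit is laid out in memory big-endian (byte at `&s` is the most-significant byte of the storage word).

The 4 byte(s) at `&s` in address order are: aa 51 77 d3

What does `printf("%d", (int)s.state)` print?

1144787

[0]=0xaa [1]=0x51 [2]=0x77 [3]=0xd3 (big-endian) → word 0xaa5177d3
ver [31+:1] = (word>>31) & 0x1 = 1
prio [22+:9] = (word>>22) & 0x1ff = 169
kind [21+:1] = (word>>21) & 0x1 = 0
state [0+:21] = (word>>0) & 0x1fffff = 1144787  ←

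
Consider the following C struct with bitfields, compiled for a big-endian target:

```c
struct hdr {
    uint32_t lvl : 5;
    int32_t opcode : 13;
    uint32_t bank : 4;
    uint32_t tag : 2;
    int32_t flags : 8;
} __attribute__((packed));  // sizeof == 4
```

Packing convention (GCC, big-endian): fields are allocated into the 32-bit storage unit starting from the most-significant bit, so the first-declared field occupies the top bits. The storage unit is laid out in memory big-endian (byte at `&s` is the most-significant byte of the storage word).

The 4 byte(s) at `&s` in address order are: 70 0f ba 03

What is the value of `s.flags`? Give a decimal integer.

3

[0]=0x70 [1]=0x0f [2]=0xba [3]=0x03 (big-endian) → word 0x700fba03
lvl [27+:5] = (word>>27) & 0x1f = 14
opcode [14+:13] = (word>>14) & 0x1fff = 62
bank [10+:4] = (word>>10) & 0xf = 14
tag [8+:2] = (word>>8) & 0x3 = 2
flags [0+:8] = (word>>0) & 0xff = 3  ←
flags signed 8b, MSB=0: value = 3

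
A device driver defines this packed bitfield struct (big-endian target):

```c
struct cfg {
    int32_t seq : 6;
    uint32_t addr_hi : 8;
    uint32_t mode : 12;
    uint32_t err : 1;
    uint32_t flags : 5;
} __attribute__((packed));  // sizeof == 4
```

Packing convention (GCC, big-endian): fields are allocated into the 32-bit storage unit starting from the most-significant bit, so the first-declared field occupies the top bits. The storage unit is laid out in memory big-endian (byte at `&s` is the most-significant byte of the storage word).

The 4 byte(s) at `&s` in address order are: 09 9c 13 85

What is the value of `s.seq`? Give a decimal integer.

[0]=0x09 [1]=0x9c [2]=0x13 [3]=0x85 (big-endian) → word 0x099c1385
seq [26+:6] = (word>>26) & 0x3f = 2  ←
addr_hi [18+:8] = (word>>18) & 0xff = 103
mode [6+:12] = (word>>6) & 0xfff = 78
err [5+:1] = (word>>5) & 0x1 = 0
flags [0+:5] = (word>>0) & 0x1f = 5
seq signed 6b, MSB=0: value = 2

2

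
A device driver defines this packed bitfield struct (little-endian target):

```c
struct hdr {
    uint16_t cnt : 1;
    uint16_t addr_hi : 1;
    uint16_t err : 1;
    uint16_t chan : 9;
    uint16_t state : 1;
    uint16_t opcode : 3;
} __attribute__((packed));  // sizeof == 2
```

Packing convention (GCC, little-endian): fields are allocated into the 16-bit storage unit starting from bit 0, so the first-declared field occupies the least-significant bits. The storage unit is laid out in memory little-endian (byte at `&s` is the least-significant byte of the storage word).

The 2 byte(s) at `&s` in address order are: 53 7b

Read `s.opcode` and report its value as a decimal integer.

3

[0]=0x53 [1]=0x7b (little-endian) → word 0x7b53
cnt:1 @ bit 0 → (0x7b53>>0)&0x1 = 0x1
addr_hi:1 @ bit 1 → (0x7b53>>1)&0x1 = 0x1
err:1 @ bit 2 → (0x7b53>>2)&0x1 = 0x0
chan:9 @ bit 3 → (0x7b53>>3)&0x1ff = 0x16a
state:1 @ bit 12 → (0x7b53>>12)&0x1 = 0x1
opcode:3 @ bit 13 → (0x7b53>>13)&0x7 = 0x3  ←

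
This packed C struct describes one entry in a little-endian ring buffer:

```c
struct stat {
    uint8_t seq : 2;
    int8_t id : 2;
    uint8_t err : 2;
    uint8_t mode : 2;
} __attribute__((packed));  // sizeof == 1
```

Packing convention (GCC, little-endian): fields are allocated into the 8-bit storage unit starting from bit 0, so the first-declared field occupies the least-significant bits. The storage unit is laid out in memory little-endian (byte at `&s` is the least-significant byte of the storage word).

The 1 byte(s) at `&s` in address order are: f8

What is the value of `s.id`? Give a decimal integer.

-2

[0]=0xf8 (little-endian) → word 0xf8
seq [0+:2] = (word>>0) & 0x3 = 0
id [2+:2] = (word>>2) & 0x3 = 2  ←
err [4+:2] = (word>>4) & 0x3 = 3
mode [6+:2] = (word>>6) & 0x3 = 3
id signed 2b, MSB=1: 2 - 4 = -2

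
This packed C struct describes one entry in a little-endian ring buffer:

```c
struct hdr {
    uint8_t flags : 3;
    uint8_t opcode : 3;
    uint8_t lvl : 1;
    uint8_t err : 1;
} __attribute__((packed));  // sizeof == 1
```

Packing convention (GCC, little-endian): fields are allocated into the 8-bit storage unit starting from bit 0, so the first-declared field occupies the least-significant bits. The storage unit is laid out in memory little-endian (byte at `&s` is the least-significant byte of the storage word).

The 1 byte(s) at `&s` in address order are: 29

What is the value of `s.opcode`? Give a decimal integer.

5

[0]=0x29 (little-endian) → word 0x29
flags [0+:3] = (word>>0) & 0x7 = 1
opcode [3+:3] = (word>>3) & 0x7 = 5  ←
lvl [6+:1] = (word>>6) & 0x1 = 0
err [7+:1] = (word>>7) & 0x1 = 0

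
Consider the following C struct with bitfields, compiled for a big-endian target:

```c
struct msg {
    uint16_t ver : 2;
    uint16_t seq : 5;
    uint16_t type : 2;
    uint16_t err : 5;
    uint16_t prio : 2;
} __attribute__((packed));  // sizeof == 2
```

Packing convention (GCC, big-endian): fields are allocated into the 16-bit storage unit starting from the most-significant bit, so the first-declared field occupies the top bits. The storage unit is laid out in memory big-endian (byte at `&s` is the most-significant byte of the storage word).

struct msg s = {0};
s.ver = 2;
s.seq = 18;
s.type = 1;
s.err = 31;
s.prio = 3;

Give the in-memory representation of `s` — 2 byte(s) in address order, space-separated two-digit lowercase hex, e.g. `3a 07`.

ver (2b) val=2 bits=0x2 at bit 14: 0x8000
seq (5b) val=18 bits=0x12 at bit 9: 0xa400
type (2b) val=1 bits=0x1 at bit 7: 0xa480
err (5b) val=31 bits=0x1f at bit 2: 0xa4fc
prio (2b) val=3 bits=0x3 at bit 0: 0xa4ff
word = 0xa4ff → big-endian bytes:
  [0]=0xa4  [1]=0xff

a4 ff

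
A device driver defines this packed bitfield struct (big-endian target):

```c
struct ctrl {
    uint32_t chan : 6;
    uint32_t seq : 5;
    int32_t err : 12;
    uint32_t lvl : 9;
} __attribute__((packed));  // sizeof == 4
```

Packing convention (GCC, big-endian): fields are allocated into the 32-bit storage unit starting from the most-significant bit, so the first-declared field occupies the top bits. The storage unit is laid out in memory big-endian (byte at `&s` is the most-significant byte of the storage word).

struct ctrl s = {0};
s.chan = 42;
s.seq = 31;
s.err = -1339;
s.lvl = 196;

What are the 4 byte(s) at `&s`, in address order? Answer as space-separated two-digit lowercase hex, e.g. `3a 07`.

chan:6 = 42 → 0x2a << 26 → word 0xa8000000
seq:5 = 31 → 0x1f << 21 → word 0xabe00000
err:12 = -1339 → 0xac5 << 9 → word 0xabf58a00
lvl:9 = 196 → 0xc4 << 0 → word 0xabf58ac4
word = 0xabf58ac4 → big-endian bytes:
  [0]=0xab  [1]=0xf5  [2]=0x8a  [3]=0xc4

ab f5 8a c4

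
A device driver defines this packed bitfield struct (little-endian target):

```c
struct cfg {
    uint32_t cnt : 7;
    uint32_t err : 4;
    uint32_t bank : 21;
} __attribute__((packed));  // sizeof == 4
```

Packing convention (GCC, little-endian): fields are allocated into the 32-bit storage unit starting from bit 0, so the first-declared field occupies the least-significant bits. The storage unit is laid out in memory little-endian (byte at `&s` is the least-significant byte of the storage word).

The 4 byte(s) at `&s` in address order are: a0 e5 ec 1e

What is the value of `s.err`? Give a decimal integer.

[0]=0xa0 [1]=0xe5 [2]=0xec [3]=0x1e (little-endian) → word 0x1eece5a0
cnt [0+:7] = (word>>0) & 0x7f = 32
err [7+:4] = (word>>7) & 0xf = 11  ←
bank [11+:21] = (word>>11) & 0x1fffff = 253340

11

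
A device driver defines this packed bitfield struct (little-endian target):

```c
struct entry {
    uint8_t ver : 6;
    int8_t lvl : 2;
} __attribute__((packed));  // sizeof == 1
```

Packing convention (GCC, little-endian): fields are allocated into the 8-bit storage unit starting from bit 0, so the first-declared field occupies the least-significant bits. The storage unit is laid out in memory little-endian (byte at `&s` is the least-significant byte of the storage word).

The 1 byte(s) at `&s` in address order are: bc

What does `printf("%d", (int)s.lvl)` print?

-2

[0]=0xbc (little-endian) → word 0xbc
ver [0+:6] = (word>>0) & 0x3f = 60
lvl [6+:2] = (word>>6) & 0x3 = 2  ←
lvl signed 2b, MSB=1: 2 - 4 = -2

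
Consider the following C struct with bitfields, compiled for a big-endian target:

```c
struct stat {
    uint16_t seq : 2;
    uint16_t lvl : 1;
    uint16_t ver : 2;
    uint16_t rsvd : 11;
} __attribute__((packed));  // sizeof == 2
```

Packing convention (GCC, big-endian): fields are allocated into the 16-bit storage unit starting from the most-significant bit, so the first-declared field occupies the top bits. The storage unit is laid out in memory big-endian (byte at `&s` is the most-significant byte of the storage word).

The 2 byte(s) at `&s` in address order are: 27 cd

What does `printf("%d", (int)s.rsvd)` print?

1997

[0]=0x27 [1]=0xcd (big-endian) → word 0x27cd
seq:2 @ bit 14 → (0x27cd>>14)&0x3 = 0x0
lvl:1 @ bit 13 → (0x27cd>>13)&0x1 = 0x1
ver:2 @ bit 11 → (0x27cd>>11)&0x3 = 0x0
rsvd:11 @ bit 0 → (0x27cd>>0)&0x7ff = 0x7cd  ←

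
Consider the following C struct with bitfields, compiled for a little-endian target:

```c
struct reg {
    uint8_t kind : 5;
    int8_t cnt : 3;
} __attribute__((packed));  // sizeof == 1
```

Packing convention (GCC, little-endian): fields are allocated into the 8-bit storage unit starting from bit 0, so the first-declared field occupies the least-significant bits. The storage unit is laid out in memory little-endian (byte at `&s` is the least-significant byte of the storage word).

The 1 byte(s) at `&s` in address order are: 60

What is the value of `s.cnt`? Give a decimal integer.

[0]=0x60 (little-endian) → word 0x60
kind [0+:5] = (word>>0) & 0x1f = 0
cnt [5+:3] = (word>>5) & 0x7 = 3  ←
cnt signed 3b, MSB=0: value = 3

3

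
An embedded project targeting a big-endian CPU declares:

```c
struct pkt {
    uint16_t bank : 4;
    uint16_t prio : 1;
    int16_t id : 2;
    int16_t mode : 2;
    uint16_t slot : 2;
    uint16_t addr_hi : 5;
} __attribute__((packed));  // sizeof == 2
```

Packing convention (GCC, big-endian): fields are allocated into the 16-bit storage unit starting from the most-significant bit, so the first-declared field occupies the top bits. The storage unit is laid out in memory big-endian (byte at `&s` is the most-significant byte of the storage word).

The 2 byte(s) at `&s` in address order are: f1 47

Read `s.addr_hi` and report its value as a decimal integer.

[0]=0xf1 [1]=0x47 (big-endian) → word 0xf147
bank:4 @ bit 12 → (0xf147>>12)&0xf = 0xf
prio:1 @ bit 11 → (0xf147>>11)&0x1 = 0x0
id:2 @ bit 9 → (0xf147>>9)&0x3 = 0x0
mode:2 @ bit 7 → (0xf147>>7)&0x3 = 0x2
slot:2 @ bit 5 → (0xf147>>5)&0x3 = 0x2
addr_hi:5 @ bit 0 → (0xf147>>0)&0x1f = 0x7  ←

7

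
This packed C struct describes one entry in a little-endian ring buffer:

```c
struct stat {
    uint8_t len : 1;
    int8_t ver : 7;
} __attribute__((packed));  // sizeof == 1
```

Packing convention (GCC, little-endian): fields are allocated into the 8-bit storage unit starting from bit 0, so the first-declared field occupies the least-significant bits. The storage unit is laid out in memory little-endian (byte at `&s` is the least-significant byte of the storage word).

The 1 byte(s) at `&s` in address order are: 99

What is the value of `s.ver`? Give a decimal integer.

-52

[0]=0x99 (little-endian) → word 0x99
len [0+:1] = (word>>0) & 0x1 = 1
ver [1+:7] = (word>>1) & 0x7f = 76  ←
ver signed 7b, MSB=1: 76 - 128 = -52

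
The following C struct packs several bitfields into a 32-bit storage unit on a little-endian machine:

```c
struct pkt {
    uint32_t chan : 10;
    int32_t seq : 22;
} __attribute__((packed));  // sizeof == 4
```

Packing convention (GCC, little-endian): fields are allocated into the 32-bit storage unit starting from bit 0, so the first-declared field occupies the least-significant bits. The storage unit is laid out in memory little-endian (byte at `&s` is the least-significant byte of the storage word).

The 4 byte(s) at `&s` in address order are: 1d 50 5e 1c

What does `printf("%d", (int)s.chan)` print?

[0]=0x1d [1]=0x50 [2]=0x5e [3]=0x1c (little-endian) → word 0x1c5e501d
chan:10 @ bit 0 → (0x1c5e501d>>0)&0x3ff = 0x1d  ←
seq:22 @ bit 10 → (0x1c5e501d>>10)&0x3fffff = 0x71794

29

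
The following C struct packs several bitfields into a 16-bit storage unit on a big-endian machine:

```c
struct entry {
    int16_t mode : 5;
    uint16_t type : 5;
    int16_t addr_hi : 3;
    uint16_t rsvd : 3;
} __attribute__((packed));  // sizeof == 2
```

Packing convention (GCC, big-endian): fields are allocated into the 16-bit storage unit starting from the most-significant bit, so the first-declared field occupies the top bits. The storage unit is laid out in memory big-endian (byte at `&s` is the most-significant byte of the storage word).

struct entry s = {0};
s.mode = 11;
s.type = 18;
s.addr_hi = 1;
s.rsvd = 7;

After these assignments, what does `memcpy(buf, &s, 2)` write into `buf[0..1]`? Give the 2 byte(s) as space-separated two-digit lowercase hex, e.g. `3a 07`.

mode (5b) val=11 bits=0xb at bit 11: 0x5800
type (5b) val=18 bits=0x12 at bit 6: 0x5c80
addr_hi (3b) val=1 bits=0x1 at bit 3: 0x5c88
rsvd (3b) val=7 bits=0x7 at bit 0: 0x5c8f
word = 0x5c8f → big-endian bytes:
  [0]=0x5c  [1]=0x8f

5c 8f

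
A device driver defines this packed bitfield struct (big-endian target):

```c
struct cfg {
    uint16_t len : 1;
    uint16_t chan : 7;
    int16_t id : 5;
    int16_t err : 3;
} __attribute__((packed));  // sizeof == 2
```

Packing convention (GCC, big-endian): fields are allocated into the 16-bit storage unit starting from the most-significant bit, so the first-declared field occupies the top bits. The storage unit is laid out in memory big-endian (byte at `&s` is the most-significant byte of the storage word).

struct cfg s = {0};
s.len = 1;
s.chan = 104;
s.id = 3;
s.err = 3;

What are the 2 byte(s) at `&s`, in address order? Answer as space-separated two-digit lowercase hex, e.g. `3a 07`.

e8 1b

len:1 = 1 → 0x1 << 15 → word 0x8000
chan:7 = 104 → 0x68 << 8 → word 0xe800
id:5 = 3 → 0x3 << 3 → word 0xe818
err:3 = 3 → 0x3 << 0 → word 0xe81b
word = 0xe81b → big-endian bytes:
  [0]=0xe8  [1]=0x1b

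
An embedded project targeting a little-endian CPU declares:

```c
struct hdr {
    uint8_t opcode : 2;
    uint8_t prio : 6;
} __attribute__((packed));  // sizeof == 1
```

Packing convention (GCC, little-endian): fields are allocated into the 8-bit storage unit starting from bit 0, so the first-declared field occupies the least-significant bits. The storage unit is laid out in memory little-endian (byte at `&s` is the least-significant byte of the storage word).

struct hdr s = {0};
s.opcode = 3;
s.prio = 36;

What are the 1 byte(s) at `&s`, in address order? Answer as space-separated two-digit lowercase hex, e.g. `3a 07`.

opcode:2 = 3 → 0x3 << 0 → word 0x03
prio:6 = 36 → 0x24 << 2 → word 0x93
word = 0x93 → little-endian bytes:
  [0]=0x93

93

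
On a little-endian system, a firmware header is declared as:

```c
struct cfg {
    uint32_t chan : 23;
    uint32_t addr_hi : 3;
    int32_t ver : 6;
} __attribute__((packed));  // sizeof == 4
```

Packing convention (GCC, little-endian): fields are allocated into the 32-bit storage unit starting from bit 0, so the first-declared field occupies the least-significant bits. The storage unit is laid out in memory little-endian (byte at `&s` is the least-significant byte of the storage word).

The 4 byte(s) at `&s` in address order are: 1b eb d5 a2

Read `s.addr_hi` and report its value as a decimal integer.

[0]=0x1b [1]=0xeb [2]=0xd5 [3]=0xa2 (little-endian) → word 0xa2d5eb1b
chan:23 @ bit 0 → (0xa2d5eb1b>>0)&0x7fffff = 0x55eb1b
addr_hi:3 @ bit 23 → (0xa2d5eb1b>>23)&0x7 = 0x5  ←
ver:6 @ bit 26 → (0xa2d5eb1b>>26)&0x3f = 0x28

5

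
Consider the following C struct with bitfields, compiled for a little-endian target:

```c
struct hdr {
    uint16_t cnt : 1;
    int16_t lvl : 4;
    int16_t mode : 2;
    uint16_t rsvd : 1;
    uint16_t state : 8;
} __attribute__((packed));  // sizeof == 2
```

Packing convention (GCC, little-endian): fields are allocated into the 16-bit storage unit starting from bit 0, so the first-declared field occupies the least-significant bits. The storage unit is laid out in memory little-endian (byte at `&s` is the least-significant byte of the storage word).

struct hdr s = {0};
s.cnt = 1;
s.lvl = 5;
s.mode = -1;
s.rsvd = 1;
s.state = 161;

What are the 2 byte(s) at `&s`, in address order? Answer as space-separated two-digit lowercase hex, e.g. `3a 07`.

cnt (1b) val=1 bits=0x1 at bit 0: 0x0001
lvl (4b) val=5 bits=0x5 at bit 1: 0x000b
mode (2b) val=-1 bits=0x3 at bit 5: 0x006b
rsvd (1b) val=1 bits=0x1 at bit 7: 0x00eb
state (8b) val=161 bits=0xa1 at bit 8: 0xa1eb
word = 0xa1eb → little-endian bytes:
  [0]=0xeb  [1]=0xa1

eb a1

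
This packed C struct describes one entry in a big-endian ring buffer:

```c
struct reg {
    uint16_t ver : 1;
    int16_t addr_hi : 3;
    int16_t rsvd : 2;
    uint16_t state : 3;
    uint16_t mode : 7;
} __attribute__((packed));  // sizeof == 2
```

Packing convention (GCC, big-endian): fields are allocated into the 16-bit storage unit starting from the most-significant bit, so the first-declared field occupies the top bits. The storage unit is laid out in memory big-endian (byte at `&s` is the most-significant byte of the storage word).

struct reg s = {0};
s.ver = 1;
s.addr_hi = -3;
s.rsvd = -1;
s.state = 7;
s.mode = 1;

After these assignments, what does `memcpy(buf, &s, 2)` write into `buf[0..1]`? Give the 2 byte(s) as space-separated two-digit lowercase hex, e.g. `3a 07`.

[15+:1] ver=1 & 0x1 = 0x1; word=0x8000
[12+:3] addr_hi=-3 & 0x7 = 0x5; word=0xd000
[10+:2] rsvd=-1 & 0x3 = 0x3; word=0xdc00
[7+:3] state=7 & 0x7 = 0x7; word=0xdf80
[0+:7] mode=1 & 0x7f = 0x1; word=0xdf81
word = 0xdf81 → big-endian bytes:
  [0]=0xdf  [1]=0x81

df 81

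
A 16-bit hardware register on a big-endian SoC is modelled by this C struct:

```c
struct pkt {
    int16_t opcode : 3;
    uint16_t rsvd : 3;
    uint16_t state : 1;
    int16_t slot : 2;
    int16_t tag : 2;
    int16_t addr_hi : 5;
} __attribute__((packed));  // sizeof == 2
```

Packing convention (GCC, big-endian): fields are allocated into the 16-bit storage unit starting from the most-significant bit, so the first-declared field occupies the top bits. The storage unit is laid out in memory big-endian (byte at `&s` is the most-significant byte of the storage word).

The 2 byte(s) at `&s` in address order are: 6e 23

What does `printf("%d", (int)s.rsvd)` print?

[0]=0x6e [1]=0x23 (big-endian) → word 0x6e23
opcode:3 @ bit 13 → (0x6e23>>13)&0x7 = 0x3
rsvd:3 @ bit 10 → (0x6e23>>10)&0x7 = 0x3  ←
state:1 @ bit 9 → (0x6e23>>9)&0x1 = 0x1
slot:2 @ bit 7 → (0x6e23>>7)&0x3 = 0x0
tag:2 @ bit 5 → (0x6e23>>5)&0x3 = 0x1
addr_hi:5 @ bit 0 → (0x6e23>>0)&0x1f = 0x3

3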